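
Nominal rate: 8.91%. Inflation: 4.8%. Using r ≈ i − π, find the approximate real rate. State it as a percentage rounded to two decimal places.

r ≈ i − π = 8.91% − 4.8% = 4.11%.

4.11%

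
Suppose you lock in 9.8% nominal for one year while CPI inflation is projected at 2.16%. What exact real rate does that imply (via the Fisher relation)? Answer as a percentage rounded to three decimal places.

7.478%

By the Fisher relation, 1 + r = (1 + i)/(1 + π).
1 + r = 1.09800 / 1.02160 = 1.0747847
r = 1.0747847 − 1 = 7.47847%, i.e. 7.478%.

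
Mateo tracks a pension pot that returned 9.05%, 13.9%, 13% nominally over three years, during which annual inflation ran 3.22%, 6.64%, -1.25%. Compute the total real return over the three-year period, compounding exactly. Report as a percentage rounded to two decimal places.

Nominal growth factor = 1.0905 × 1.1390 × 1.1300 = 1.403550
Price-level growth factor = 1.0322 × 1.0664 × 0.9875 = 1.086979
Real growth factor = 1.403550 / 1.086979 = 1.291239
Total real return = 1.291239 − 1 → 29.12%.

29.12%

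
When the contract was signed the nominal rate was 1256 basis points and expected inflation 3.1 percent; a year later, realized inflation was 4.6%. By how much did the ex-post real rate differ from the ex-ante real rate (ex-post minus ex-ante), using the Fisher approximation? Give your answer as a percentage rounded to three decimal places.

Ex-ante: 12.56% − 3.1% = 9.460%
Ex-post: 12.56% − 4.6% = 7.960%
Difference (ex-post − ex-ante) = -1.5000% → -1.500%.

-1.500%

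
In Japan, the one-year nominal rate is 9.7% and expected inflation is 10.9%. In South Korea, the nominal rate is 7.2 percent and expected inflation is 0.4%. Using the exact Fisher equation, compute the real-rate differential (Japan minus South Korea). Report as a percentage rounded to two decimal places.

Japan: (1 + 0.0970)/(1 + 0.1090) − 1 = -1.08206%
South Korea: (1 + 0.0720)/(1 + 0.0040) − 1 = 6.77291%
Differential = -1.08206% − 6.77291% = -7.85496% → -7.85%.

-7.85%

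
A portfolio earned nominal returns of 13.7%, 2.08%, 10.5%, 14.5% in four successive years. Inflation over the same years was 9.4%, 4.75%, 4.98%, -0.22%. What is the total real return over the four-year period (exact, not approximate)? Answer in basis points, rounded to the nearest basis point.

Compound the nominal returns: 1.1370 × 1.0208 × 1.1050 × 1.1450 = 1.468483.
Compound inflation: 1.0940 × 1.0475 × 1.0498 × 0.9978 = 1.200387.
Deflate: 1.468483 / 1.200387 = 1.223341.
Total real return = 1.223341 − 1 → 2233 basis points.

2233 basis points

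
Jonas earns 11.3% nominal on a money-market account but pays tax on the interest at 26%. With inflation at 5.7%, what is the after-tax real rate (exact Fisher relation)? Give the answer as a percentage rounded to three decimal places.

After-tax nominal return = 11.3% × (1 − 0.26) = 8.3620%.
1 + r = 1.08362 / 1.05700 = 1.025184
After-tax real rate = 1.025184 − 1 → 2.518%.

2.518%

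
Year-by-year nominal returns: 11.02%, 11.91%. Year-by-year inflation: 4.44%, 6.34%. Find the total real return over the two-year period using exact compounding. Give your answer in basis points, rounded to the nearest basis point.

Nominal growth factor = 1.1102 × 1.1191 = 1.242425
Price-level growth factor = 1.0444 × 1.0634 = 1.110615
Real growth factor = 1.242425 / 1.110615 = 1.118682
Total real return = 1.118682 − 1 → 1187 basis points.

1187 basis points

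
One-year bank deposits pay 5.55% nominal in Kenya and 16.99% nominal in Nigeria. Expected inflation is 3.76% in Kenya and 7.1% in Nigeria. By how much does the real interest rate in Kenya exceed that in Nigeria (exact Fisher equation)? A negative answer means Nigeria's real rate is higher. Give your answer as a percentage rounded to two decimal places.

Kenya: (1 + 0.0555)/(1 + 0.0376) − 1 = 1.7251%
Nigeria: (1 + 0.1699)/(1 + 0.0710) − 1 = 9.2344%
Differential = 1.7251% − 9.2344% = -7.5092% → -7.51%.

-7.51%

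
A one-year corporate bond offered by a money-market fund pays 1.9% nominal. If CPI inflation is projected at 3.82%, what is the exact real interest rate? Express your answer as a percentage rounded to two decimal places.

By the Fisher equation, 1 + r = (1 + i)/(1 + π).
1 + r = 1.01900 / 1.03820 = 0.981506
r = 0.981506 − 1 = -1.8494%, i.e. -1.85%.

-1.85%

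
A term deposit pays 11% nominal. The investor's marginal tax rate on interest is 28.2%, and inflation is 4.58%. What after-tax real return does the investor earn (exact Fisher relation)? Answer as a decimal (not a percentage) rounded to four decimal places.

After-tax nominal return = 11% × (1 − 0.282) = 7.8980%.
1 + r = 1.07898 / 1.04580 = 1.031727
After-tax real rate = 1.031727 − 1 → 0.0317.

0.0317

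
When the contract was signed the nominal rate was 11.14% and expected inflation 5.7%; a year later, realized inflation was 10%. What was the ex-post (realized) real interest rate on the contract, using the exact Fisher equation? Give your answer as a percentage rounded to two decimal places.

Ex-post: (1 + 0.1114)/(1 + 0.1000) − 1 = 1.0364%
So the realized real rate is 1.04%.

1.04%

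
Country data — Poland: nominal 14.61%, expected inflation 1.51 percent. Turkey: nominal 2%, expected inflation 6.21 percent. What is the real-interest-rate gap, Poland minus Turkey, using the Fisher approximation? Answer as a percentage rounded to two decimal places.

17.31%

Poland: 14.61% − 1.51% = 13.100%
Turkey: 2% − 6.21% = -4.210%
Differential = 17.310% → 17.31%.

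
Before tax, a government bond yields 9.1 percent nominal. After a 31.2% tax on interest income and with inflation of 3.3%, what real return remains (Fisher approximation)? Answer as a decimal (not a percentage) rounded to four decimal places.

0.0296

After-tax nominal return = 9.1% × (1 − 0.312) = 6.2608%.
r ≈ 6.2608% − 3.3% → 0.0296.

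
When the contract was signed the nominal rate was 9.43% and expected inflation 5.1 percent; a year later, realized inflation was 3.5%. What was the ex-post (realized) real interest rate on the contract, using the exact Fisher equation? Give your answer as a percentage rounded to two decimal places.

5.73%

Ex-post: (1 + 0.0943)/(1 + 0.0350) − 1 = 5.7295%
So the realized real rate is 5.73%.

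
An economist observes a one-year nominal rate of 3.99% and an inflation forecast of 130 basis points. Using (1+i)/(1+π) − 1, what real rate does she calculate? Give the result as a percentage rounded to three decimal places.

2.655%

By the Fisher identity, 1 + r = (1 + i)/(1 + π).
1 + r = 1.03990 / 1.01300 = 1.0265548
r = 1.0265548 − 1 = 2.65548%, i.e. 2.655%.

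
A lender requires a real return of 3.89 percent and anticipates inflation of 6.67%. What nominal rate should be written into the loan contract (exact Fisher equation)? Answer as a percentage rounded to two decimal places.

(1 + i) = (1 + r)(1 + π) = 1.03890 × 1.06670 = 1.10819463
i = 1.10819463 − 1, so the required nominal rate is 10.82%.

10.82%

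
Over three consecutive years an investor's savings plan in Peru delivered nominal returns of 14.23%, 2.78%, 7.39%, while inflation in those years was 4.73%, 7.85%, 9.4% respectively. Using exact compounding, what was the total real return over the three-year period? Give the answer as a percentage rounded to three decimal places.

Compound the nominal returns: 1.1423 × 1.0278 × 1.0739 = 1.260819.
Compound inflation: 1.0473 × 1.0785 × 1.0940 = 1.235687.
Deflate: 1.260819 / 1.235687 = 1.020338.
Total real return = 1.020338 − 1 → 2.034%.

2.034%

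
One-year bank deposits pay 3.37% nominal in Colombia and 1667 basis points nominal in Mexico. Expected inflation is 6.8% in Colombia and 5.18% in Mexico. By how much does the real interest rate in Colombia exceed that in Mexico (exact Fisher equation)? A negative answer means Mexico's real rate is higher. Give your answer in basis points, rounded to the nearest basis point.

Colombia: (1 + 0.0337)/(1 + 0.0680) − 1 = -3.2116%
Mexico: (1 + 0.1667)/(1 + 0.0518) − 1 = 10.9241%
Differential = -3.2116% − 10.9241% = -14.1357% → -1414 basis points.

-1414 basis points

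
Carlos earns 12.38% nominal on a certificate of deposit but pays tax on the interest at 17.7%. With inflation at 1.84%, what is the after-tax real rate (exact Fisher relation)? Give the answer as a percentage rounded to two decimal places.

After-tax nominal return = 12.38% × (1 − 0.177) = 10.18874%.
1 + r = 1.1018874 / 1.01840 = 1.081979
After-tax real rate = 1.081979 − 1 → 8.20%.

8.20%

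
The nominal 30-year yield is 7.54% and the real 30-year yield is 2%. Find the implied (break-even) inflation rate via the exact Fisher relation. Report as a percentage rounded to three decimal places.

5.431%

(1 + π) = (1 + i)/(1 + r) = 1.07540 / 1.02000 = 1.054314
Break-even inflation = 1.054314 − 1 → 5.431%.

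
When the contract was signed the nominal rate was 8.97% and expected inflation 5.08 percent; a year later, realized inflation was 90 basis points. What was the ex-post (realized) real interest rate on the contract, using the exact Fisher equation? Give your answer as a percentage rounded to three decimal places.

7.998%

Ex-post: (1 + 0.0897)/(1 + 0.0090) − 1 = 7.9980%
So the realized real rate is 7.998%.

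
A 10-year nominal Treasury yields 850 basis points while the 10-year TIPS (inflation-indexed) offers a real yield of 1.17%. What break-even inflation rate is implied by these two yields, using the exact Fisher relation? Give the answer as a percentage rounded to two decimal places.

7.25%

(1 + π) = (1 + i)/(1 + r) = 1.08500 / 1.01170 = 1.072452
Break-even inflation = 1.072452 − 1 → 7.25%.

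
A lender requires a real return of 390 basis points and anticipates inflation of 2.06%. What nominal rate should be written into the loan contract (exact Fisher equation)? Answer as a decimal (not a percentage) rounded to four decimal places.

0.0604

(1 + i) = (1 + r)(1 + π) = 1.03900 × 1.02060 = 1.0604034
i = 1.0604034 − 1, so the required nominal rate is 0.0604.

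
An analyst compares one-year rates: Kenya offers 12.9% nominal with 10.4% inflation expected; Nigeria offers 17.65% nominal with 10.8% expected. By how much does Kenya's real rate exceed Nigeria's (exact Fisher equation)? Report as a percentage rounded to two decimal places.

Kenya: (1 + 0.1290)/(1 + 0.1040) − 1 = 2.2645%
Nigeria: (1 + 0.1765)/(1 + 0.1080) − 1 = 6.1823%
Differential = 2.2645% − 6.1823% = -3.9178% → -3.92%.

-3.92%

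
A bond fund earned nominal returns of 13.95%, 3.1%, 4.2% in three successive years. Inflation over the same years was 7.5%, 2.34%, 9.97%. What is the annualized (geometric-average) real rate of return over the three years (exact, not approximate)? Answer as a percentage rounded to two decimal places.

0.39%

Compound the nominal returns: 1.1395 × 1.0310 × 1.0420 = 1.22416713.
Compound inflation: 1.0750 × 1.0234 × 1.0997 = 1.20984045.
Deflate: 1.22416713 / 1.20984045 = 1.01184179.
Annualized real rate = 1.01184179^(1/3) − 1 = 0.3932% → 0.39%.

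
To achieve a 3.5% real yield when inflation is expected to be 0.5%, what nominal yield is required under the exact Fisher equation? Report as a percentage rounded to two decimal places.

(1 + i) = (1 + r)(1 + π) = 1.03500 × 1.00500 = 1.040175
i = 1.040175 − 1, so the required nominal rate is 4.02%.

4.02%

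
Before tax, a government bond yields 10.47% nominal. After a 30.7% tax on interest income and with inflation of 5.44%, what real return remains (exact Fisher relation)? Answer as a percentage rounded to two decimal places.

1.72%

After-tax nominal return = 10.47% × (1 − 0.307) = 7.25571%.
1 + r = 1.0725571 / 1.05440 = 1.017220
After-tax real rate = 1.017220 − 1 → 1.72%.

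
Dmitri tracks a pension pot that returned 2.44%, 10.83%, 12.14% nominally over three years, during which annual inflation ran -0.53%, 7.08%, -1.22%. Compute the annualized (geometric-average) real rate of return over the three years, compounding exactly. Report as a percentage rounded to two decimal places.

Compound the nominal returns: 1.0244 × 1.1083 × 1.1214 = 1.27317310.
Compound inflation: 0.9947 × 1.0708 × 0.9878 = 1.05213024.
Deflate: 1.27317310 / 1.05213024 = 1.21009078.
Annualized real rate = 1.21009078^(1/3) − 1 = 6.5629% → 6.56%.

6.56%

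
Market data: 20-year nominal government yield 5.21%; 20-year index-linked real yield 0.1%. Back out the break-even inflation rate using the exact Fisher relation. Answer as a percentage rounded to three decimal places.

(1 + π) = (1 + i)/(1 + r) = 1.05210 / 1.00100 = 1.051049
Break-even inflation = 1.051049 − 1 → 5.105%.

5.105%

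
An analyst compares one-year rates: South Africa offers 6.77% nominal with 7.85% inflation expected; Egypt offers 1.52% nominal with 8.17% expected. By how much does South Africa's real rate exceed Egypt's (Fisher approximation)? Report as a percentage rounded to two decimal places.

South Africa: 6.77% − 7.85% = -1.080%
Egypt: 1.52% − 8.17% = -6.650%
Differential = 5.570% → 5.57%.

5.57%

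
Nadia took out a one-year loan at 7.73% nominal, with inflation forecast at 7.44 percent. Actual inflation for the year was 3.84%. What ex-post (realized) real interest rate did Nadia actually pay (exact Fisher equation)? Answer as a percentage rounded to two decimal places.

Ex-post: (1 + 0.0773)/(1 + 0.0384) − 1 = 3.7461%
So the realized real rate is 3.75%.

3.75%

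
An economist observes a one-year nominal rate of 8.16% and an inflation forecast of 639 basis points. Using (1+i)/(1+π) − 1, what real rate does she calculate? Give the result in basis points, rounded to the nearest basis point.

166 basis points

1 + r = 1.08160 / 1.06390 = 1.016637
r = 1.016637 − 1 = 1.6637%, i.e. 166 basis points.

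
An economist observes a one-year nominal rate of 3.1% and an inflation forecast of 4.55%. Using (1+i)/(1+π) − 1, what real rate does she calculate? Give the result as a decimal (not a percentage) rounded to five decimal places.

1 + r = 1.03100 / 1.04550 = 0.986131
r = 0.986131 − 1 = -1.3869%, i.e. -0.01387.

-0.01387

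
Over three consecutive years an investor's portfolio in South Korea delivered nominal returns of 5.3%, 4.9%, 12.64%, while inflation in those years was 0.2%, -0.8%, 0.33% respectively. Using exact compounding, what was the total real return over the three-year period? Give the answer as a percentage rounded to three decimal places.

24.763%

Compound the nominal returns: 1.0530 × 1.0490 × 1.1264 = 1.244218.
Compound inflation: 1.0020 × 0.9920 × 1.0033 = 0.997264.
Deflate: 1.244218 / 0.997264 = 1.247631.
Total real return = 1.247631 − 1 → 24.763%.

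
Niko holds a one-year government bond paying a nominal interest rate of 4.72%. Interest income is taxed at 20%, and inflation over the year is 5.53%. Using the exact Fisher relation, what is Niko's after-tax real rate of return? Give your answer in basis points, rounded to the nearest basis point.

After-tax nominal return = 4.72% × (1 − 0.2) = 3.7760%.
1 + r = 1.03776 / 1.05530 = 0.983379
After-tax real rate = 0.983379 − 1 → -166 basis points.

-166 basis points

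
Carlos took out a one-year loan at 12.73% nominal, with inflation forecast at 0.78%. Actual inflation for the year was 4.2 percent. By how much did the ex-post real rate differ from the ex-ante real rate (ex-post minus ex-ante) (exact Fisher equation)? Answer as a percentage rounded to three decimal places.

Ex-ante: (1 + 0.1273)/(1 + 0.0078) − 1 = 11.8575%
Ex-post: (1 + 0.1273)/(1 + 0.0420) − 1 = 8.1862%
Difference (ex-post − ex-ante) = -3.6713% → -3.671%.

-3.671%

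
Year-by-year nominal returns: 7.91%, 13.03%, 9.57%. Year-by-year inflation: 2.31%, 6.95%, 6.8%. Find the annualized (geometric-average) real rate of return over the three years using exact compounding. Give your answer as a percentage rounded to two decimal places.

Compound the nominal returns: 1.0791 × 1.1303 × 1.0957 = 1.33643266.
Compound inflation: 1.0231 × 1.0695 × 1.0680 = 1.16861142.
Deflate: 1.33643266 / 1.16861142 = 1.14360740.
Annualized real rate = 1.14360740^(1/3) − 1 = 4.5745% → 4.57%.

4.57%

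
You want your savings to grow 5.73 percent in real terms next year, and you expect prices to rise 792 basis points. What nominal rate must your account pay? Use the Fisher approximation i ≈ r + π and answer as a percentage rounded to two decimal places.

13.65%

i ≈ r + π = 5.73% + 7.92% = 13.65%.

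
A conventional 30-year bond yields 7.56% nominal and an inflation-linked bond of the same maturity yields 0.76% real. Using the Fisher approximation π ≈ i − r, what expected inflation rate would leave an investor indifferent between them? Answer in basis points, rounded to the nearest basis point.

680 basis points

π ≈ i − r = 7.56% − 0.76% → 680 basis points.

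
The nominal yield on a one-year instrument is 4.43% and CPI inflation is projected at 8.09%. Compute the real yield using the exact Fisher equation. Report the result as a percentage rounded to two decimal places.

By the Fisher equation, 1 + r = (1 + i)/(1 + π).
1 + r = 1.04430 / 1.08090 = 0.966139
r = 0.966139 − 1 = -3.3861%, i.e. -3.39%.

-3.39%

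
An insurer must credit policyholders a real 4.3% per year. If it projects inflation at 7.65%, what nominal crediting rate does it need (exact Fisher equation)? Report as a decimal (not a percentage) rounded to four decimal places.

(1 + i) = (1 + r)(1 + π) = 1.04300 × 1.07650 = 1.1227895
i = 1.1227895 − 1, so the required nominal rate is 0.1228.

0.1228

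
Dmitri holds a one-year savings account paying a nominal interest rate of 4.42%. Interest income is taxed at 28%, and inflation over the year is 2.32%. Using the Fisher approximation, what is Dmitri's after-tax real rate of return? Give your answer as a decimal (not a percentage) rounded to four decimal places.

After-tax nominal return = 4.42% × (1 − 0.28) = 3.1824%.
r ≈ 3.1824% − 2.32% → 0.0086.

0.0086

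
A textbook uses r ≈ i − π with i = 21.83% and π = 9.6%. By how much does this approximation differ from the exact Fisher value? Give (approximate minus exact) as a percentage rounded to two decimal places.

1.07%

Approximate: r ≈ 21.830% − 9.600% = 12.2300%
Exact: (1 + 0.2183)/(1 + 0.0960) − 1 = 11.1588%
Error = 12.2300% − 11.1588% = 1.0712% → 1.07%.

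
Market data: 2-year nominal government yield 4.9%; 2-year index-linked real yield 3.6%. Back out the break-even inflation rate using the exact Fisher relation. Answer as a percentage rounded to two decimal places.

(1 + π) = (1 + i)/(1 + r) = 1.04900 / 1.03600 = 1.012548
Break-even inflation = 1.012548 − 1 → 1.25%.

1.25%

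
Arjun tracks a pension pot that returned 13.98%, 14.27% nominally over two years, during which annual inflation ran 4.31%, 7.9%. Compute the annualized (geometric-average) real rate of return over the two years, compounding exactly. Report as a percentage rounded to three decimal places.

Compound the nominal returns: 1.1398 × 1.1427 = 1.30244946.
Compound inflation: 1.0431 × 1.0790 = 1.12550490.
Deflate: 1.30244946 / 1.12550490 = 1.15721350.
Annualized real rate = 1.15721350^(1/2) − 1 = 7.5739% → 7.574%.

7.574%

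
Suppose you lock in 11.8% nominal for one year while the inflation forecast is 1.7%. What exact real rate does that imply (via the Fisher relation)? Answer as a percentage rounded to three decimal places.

9.931%

By the Fisher relation, 1 + r = (1 + i)/(1 + π).
1 + r = 1.11800 / 1.01700 = 1.099312
r = 1.099312 − 1 = 9.9312%, i.e. 9.931%.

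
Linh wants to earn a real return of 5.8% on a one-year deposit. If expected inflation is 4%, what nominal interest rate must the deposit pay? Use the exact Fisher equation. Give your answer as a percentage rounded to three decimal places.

(1 + i) = (1 + r)(1 + π) = 1.05800 × 1.04000 = 1.10032
i = 1.10032 − 1, so the required nominal rate is 10.032%.

10.032%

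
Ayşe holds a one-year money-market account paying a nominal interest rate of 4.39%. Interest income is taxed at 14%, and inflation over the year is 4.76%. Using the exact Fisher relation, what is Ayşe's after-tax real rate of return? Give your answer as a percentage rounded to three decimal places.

After-tax nominal return = 4.39% × (1 − 0.14) = 3.7754%.
1 + r = 1.037754 / 1.04760 = 0.990601
After-tax real rate = 0.990601 − 1 → -0.940%.

-0.940%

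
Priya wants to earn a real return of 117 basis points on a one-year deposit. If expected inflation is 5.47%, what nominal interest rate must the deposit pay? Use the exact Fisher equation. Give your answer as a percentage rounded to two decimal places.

6.70%

(1 + i) = (1 + r)(1 + π) = 1.01170 × 1.05470 = 1.06703999
i = 1.06703999 − 1, so the required nominal rate is 6.70%.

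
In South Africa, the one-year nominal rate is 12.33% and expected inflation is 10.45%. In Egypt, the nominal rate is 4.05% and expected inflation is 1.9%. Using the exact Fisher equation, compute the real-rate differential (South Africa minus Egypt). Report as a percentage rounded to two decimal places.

South Africa: (1 + 0.1233)/(1 + 0.1045) − 1 = 1.7021%
Egypt: (1 + 0.0405)/(1 + 0.0190) − 1 = 2.1099%
Differential = 1.7021% − 2.1099% = -0.4078% → -0.41%.

-0.41%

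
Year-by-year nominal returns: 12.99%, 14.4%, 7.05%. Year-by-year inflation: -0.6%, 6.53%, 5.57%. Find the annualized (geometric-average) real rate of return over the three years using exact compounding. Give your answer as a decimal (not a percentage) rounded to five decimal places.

0.07370

Nominal growth factor = 1.1299 × 1.1440 × 1.0705 = 1.38373429
Price-level growth factor = 0.9940 × 1.0653 × 1.0557 = 1.11788939
Real growth factor = 1.38373429 / 1.11788939 = 1.23780967
Annualized real rate = 1.23780967^(1/3) − 1 = 7.3704% → 0.07370.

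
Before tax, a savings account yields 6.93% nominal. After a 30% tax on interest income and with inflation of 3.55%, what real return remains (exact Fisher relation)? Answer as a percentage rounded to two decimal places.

After-tax nominal return = 6.93% × (1 − 0.3) = 4.8510%.
1 + r = 1.04851 / 1.03550 = 1.012564
After-tax real rate = 1.012564 − 1 → 1.26%.

1.26%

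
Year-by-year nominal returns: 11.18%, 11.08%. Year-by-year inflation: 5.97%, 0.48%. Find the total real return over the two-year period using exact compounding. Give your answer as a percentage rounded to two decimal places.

15.98%

Compound the nominal returns: 1.1118 × 1.1108 = 1.234987.
Compound inflation: 1.0597 × 1.0048 = 1.064787.
Deflate: 1.234987 / 1.064787 = 1.159845.
Total real return = 1.159845 − 1 → 15.98%.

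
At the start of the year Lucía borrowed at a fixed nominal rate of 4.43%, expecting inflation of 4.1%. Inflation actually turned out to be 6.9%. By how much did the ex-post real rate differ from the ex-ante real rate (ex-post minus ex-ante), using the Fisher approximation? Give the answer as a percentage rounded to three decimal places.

Ex-ante: 4.43% − 4.1% = 0.330%
Ex-post: 4.43% − 6.9% = -2.470%
Difference (ex-post − ex-ante) = -2.8000% → -2.800%.

-2.800%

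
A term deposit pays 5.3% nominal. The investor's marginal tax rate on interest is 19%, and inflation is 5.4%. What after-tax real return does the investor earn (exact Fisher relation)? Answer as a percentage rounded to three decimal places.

-1.050%

After-tax nominal return = 5.3% × (1 − 0.19) = 4.2930%.
1 + r = 1.04293 / 1.05400 = 0.989497
After-tax real rate = 0.989497 − 1 → -1.050%.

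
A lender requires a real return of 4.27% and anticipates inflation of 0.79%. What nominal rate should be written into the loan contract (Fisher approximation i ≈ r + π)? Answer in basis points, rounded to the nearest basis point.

506 basis points

i ≈ r + π = 4.27% + 0.79% = 506 basis points.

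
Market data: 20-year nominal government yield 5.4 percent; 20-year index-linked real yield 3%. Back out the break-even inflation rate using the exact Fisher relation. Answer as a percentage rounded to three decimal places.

(1 + π) = (1 + i)/(1 + r) = 1.05400 / 1.03000 = 1.023301
Break-even inflation = 1.023301 − 1 → 2.330%.

2.330%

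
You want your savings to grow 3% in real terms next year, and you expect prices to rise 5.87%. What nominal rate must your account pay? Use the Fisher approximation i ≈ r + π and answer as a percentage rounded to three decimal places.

8.870%

i ≈ r + π = 3% + 5.87% = 8.870%.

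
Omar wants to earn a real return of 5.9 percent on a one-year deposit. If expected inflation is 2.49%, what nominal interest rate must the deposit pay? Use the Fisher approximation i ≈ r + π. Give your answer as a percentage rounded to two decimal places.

8.39%

i ≈ r + π = 5.9% + 2.49% = 8.39%.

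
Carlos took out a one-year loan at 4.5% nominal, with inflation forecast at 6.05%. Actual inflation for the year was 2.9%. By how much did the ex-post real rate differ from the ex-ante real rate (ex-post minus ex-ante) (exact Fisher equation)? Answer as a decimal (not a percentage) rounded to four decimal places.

Ex-ante: (1 + 0.0450)/(1 + 0.0605) − 1 = -1.4616%
Ex-post: (1 + 0.0450)/(1 + 0.0290) − 1 = 1.5549%
Difference (ex-post − ex-ante) = 3.0165% → 0.0302.

0.0302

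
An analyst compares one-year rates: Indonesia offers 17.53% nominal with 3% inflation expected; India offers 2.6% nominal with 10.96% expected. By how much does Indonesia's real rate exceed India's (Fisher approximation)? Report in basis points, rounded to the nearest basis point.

Indonesia: 17.53% − 3% = 14.530%
India: 2.6% − 10.96% = -8.360%
Differential = 22.890% → 2289 basis points.

2289 basis points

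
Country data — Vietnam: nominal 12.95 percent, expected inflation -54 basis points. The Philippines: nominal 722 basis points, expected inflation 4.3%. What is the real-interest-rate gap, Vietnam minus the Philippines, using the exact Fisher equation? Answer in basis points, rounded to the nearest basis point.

Vietnam: (1 + 0.1295)/(1 − 0.0054) − 1 = 13.5632%
The Philippines: (1 + 0.0722)/(1 + 0.0430) − 1 = 2.7996%
Differential = 13.5632% − 2.7996% = 10.7636% → 1076 basis points.

1076 basis points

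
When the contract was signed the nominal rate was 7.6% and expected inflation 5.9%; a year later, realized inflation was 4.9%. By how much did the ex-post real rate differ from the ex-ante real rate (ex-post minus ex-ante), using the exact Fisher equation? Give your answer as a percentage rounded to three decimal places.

0.969%

Ex-ante: (1 + 0.0760)/(1 + 0.0590) − 1 = 1.6053%
Ex-post: (1 + 0.0760)/(1 + 0.0490) − 1 = 2.5739%
Difference (ex-post − ex-ante) = 0.9686% → 0.969%.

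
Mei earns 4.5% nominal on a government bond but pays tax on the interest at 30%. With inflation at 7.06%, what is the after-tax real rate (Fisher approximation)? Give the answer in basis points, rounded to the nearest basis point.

After-tax nominal return = 4.5% × (1 − 0.3) = 3.1500%.
r ≈ 3.1500% − 7.06% → -391 basis points.

-391 basis points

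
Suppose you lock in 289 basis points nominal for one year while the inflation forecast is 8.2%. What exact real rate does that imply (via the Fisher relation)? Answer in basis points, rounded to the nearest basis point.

-491 basis points

1 + r = 1.02890 / 1.08200 = 0.950924
r = 0.950924 − 1 = -4.9076%, i.e. -491 basis points.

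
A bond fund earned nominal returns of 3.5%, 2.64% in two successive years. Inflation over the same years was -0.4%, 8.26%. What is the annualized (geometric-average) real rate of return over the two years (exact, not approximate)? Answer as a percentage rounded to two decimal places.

Nominal growth factor = 1.0350 × 1.0264 = 1.06232400
Price-level growth factor = 0.9960 × 1.0826 = 1.07826960
Real growth factor = 1.06232400 / 1.07826960 = 0.98521186
Annualized real rate = 0.98521186^(1/2) − 1 = -0.7422% → -0.74%.

-0.74%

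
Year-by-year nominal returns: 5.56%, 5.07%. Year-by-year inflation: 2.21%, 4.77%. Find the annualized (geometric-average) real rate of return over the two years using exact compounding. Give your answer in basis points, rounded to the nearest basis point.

Compound the nominal returns: 1.0556 × 1.0507 = 1.10911892.
Compound inflation: 1.0221 × 1.0477 = 1.07085417.
Deflate: 1.10911892 / 1.07085417 = 1.03573292.
Annualized real rate = 1.03573292^(1/2) − 1 = 1.7710% → 177 basis points.

177 basis points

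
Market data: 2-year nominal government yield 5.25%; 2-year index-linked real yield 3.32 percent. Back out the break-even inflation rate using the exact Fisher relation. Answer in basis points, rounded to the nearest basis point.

187 basis points

(1 + π) = (1 + i)/(1 + r) = 1.05250 / 1.03320 = 1.018680
Break-even inflation = 1.018680 − 1 → 187 basis points.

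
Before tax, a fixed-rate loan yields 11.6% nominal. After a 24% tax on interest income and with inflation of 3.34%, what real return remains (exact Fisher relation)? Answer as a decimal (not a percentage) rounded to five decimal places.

After-tax nominal return = 11.6% × (1 − 0.24) = 8.8160%.
1 + r = 1.08816 / 1.03340 = 1.052990
After-tax real rate = 1.052990 − 1 → 0.05299.

0.05299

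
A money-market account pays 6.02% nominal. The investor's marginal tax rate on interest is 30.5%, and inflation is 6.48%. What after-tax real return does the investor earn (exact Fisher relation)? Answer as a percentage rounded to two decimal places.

After-tax nominal return = 6.02% × (1 − 0.305) = 4.1839%.
1 + r = 1.041839 / 1.06480 = 0.978436
After-tax real rate = 0.978436 − 1 → -2.16%.

-2.16%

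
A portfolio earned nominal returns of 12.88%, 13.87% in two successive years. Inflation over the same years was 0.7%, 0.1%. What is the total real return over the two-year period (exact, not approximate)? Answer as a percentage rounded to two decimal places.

Nominal growth factor = 1.1288 × 1.1387 = 1.285365
Price-level growth factor = 1.0070 × 1.0010 = 1.008007
Real growth factor = 1.285365 / 1.008007 = 1.275154
Total real return = 1.275154 − 1 → 27.52%.

27.52%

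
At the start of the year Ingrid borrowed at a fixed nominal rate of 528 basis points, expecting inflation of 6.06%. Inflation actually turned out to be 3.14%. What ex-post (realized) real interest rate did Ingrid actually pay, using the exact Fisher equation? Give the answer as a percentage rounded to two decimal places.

Ex-post: (1 + 0.0528)/(1 + 0.0314) − 1 = 2.0748%
So the realized real rate is 2.07%.

2.07%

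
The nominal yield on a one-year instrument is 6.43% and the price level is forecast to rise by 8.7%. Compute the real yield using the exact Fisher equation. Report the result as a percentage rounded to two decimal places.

-2.09%

1 + r = 1.06430 / 1.08700 = 0.979117
r = 0.979117 − 1 = -2.0883%, i.e. -2.09%.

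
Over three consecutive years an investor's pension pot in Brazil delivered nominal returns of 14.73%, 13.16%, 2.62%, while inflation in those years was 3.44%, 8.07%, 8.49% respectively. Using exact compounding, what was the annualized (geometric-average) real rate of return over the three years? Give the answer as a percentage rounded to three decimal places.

Compound the nominal returns: 1.1473 × 1.1316 × 1.0262 = 1.332299739.
Compound inflation: 1.0344 × 1.0807 × 1.0849 = 1.212783759.
Deflate: 1.332299739 / 1.212783759 = 1.098546817.
Annualized real rate = 1.098546817^(1/3) − 1 = 3.18253% → 3.183%.

3.183%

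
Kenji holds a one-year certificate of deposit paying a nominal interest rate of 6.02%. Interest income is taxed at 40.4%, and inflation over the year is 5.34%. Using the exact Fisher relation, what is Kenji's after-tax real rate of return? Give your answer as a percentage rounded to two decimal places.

-1.66%

After-tax nominal return = 6.02% × (1 − 0.404) = 3.58792%.
1 + r = 1.0358792 / 1.05340 = 0.983367
After-tax real rate = 0.983367 − 1 → -1.66%.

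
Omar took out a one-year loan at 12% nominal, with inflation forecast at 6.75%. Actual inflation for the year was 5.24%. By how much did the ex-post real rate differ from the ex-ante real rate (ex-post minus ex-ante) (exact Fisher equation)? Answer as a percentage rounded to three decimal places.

1.505%

Ex-ante: (1 + 0.1200)/(1 + 0.0675) − 1 = 4.9180%
Ex-post: (1 + 0.1200)/(1 + 0.0524) − 1 = 6.4234%
Difference (ex-post − ex-ante) = 1.5054% → 1.505%.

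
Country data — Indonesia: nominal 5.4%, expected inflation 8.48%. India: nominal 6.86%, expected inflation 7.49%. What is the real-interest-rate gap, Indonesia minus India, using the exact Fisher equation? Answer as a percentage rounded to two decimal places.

-2.25%

Indonesia: (1 + 0.0540)/(1 + 0.0848) − 1 = -2.8392%
India: (1 + 0.0686)/(1 + 0.0749) − 1 = -0.5861%
Differential = -2.8392% − (-0.5861%) = -2.2531% → -2.25%.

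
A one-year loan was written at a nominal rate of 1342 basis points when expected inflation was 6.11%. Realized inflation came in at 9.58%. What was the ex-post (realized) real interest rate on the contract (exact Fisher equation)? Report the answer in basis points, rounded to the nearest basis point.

Ex-post: (1 + 0.1342)/(1 + 0.0958) − 1 = 3.5043%
So the realized real rate is 350 basis points.

350 basis points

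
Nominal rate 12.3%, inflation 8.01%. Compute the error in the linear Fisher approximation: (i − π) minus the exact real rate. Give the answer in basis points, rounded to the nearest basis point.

Approximate: r ≈ 12.300% − 8.010% = 4.2900%
Exact: (1 + 0.1230)/(1 + 0.0801) − 1 = 3.9719%
Error = 4.2900% − 3.9719% = 0.3181% → 32 basis points.

32 basis points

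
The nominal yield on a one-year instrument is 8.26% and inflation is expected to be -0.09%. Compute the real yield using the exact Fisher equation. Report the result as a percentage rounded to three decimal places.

8.358%

1 + r = 1.08260 / 0.99910 = 1.0835752
r = 1.0835752 − 1 = 8.35752%, i.e. 8.358%.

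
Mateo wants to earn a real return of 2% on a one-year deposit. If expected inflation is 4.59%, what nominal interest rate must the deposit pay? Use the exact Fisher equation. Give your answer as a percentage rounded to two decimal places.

6.68%

(1 + i) = (1 + r)(1 + π) = 1.02000 × 1.04590 = 1.066818
i = 1.066818 − 1, so the required nominal rate is 6.68%.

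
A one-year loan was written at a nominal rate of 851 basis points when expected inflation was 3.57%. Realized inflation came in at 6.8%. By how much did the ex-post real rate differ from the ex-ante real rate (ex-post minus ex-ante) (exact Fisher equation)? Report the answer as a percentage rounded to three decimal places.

-3.169%

Ex-ante: (1 + 0.0851)/(1 + 0.0357) − 1 = 4.7697%
Ex-post: (1 + 0.0851)/(1 + 0.0680) − 1 = 1.6011%
Difference (ex-post − ex-ante) = -3.1686% → -3.169%.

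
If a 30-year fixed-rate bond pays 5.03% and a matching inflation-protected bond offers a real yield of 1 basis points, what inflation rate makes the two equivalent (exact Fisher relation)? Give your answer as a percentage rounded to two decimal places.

(1 + π) = (1 + i)/(1 + r) = 1.05030 / 1.00010 = 1.050195
Break-even inflation = 1.050195 − 1 → 5.02%.

5.02%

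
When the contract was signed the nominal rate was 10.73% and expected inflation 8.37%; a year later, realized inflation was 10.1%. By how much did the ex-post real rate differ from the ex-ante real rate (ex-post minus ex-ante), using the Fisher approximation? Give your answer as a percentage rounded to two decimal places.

-1.73%

Ex-ante: 10.73% − 8.37% = 2.360%
Ex-post: 10.73% − 10.1% = 0.630%
Difference (ex-post − ex-ante) = -1.7300% → -1.73%.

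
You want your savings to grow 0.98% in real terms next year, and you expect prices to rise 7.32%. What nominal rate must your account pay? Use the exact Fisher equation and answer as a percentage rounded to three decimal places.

(1 + i) = (1 + r)(1 + π) = 1.00980 × 1.07320 = 1.08371736
i = 1.08371736 − 1, so the required nominal rate is 8.372%.

8.372%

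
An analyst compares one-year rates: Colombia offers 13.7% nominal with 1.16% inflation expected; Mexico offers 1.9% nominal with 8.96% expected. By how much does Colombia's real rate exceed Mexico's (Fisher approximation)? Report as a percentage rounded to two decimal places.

19.60%

Colombia: 13.7% − 1.16% = 12.540%
Mexico: 1.9% − 8.96% = -7.060%
Differential = 19.600% → 19.60%.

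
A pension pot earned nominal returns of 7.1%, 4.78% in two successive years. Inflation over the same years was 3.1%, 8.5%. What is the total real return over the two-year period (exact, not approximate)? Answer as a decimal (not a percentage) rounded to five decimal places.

Compound the nominal returns: 1.0710 × 1.0478 = 1.122194.
Compound inflation: 1.0310 × 1.0850 = 1.118635.
Deflate: 1.122194 / 1.118635 = 1.003181.
Total real return = 1.003181 − 1 → 0.00318.

0.00318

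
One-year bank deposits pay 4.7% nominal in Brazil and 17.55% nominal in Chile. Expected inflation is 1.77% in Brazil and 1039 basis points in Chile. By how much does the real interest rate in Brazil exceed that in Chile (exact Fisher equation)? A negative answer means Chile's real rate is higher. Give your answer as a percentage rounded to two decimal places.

Brazil: (1 + 0.0470)/(1 + 0.0177) − 1 = 2.8790%
Chile: (1 + 0.1755)/(1 + 0.1039) − 1 = 6.4861%
Differential = 2.8790% − 6.4861% = -3.6071% → -3.61%.

-3.61%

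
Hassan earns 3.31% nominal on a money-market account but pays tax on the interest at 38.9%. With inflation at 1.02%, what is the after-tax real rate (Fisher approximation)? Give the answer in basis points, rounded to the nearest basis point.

100 basis points

After-tax nominal return = 3.31% × (1 − 0.389) = 2.02241%.
r ≈ 2.02241% − 1.02% → 100 basis points.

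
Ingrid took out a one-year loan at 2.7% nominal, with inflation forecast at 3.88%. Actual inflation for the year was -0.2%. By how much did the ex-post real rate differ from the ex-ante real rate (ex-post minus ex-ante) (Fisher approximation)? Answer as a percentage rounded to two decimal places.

Ex-ante: 2.7% − 3.88% = -1.180%
Ex-post: 2.7% − (-0.2%) = 2.900%
Difference (ex-post − ex-ante) = 4.0800% → 4.08%.

4.08%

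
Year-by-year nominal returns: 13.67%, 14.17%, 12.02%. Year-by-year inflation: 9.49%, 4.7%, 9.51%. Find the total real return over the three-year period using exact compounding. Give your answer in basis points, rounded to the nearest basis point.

1580 basis points

Compound the nominal returns: 1.1367 × 1.1417 × 1.1202 = 1.453762.
Compound inflation: 1.0949 × 1.0470 × 1.0951 = 1.255379.
Deflate: 1.453762 / 1.255379 = 1.158027.
Total real return = 1.158027 − 1 → 1580 basis points.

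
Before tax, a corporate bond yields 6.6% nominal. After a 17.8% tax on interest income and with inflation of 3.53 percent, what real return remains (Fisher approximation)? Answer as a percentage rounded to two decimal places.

After-tax nominal return = 6.6% × (1 − 0.178) = 5.4252%.
r ≈ 5.4252% − 3.53% → 1.90%.

1.90%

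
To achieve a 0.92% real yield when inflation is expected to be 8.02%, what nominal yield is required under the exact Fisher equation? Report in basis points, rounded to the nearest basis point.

901 basis points

(1 + i) = (1 + r)(1 + π) = 1.00920 × 1.08020 = 1.09013784
i = 1.09013784 − 1, so the required nominal rate is 901 basis points.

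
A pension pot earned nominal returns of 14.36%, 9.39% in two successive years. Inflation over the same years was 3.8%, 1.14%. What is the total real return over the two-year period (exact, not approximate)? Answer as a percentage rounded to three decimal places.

Compound the nominal returns: 1.1436 × 1.0939 = 1.250984.
Compound inflation: 1.0380 × 1.0114 = 1.049833.
Deflate: 1.250984 / 1.049833 = 1.191603.
Total real return = 1.191603 − 1 → 19.160%.

19.160%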